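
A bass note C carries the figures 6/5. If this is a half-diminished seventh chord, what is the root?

A

The figures 6/5 mean the third of the chord is in the bass. If C is the third of a half-diminished seventh chord, the root is A (chord tones A–C–Eb–G).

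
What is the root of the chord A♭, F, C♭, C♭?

Ab, F, Cb are the tones of an F diminished triad (F–Ab–Cb), making F the root.

F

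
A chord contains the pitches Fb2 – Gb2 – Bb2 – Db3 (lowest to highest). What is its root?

Gb

The distinct letter names are Fb, Gb, Bb, Db. Arranged as a stack of thirds they read Gb–Bb–Db–Fb, so Gb is the root (a Gb dominant seventh chord).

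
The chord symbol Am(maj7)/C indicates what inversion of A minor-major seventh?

first inversion

Am(maj7)/C means A minor-major seventh with C in the bass. C is the third of A minor-major seventh (A–C–E–G#), so this is first inversion.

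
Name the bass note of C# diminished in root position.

In root position the root is lowest. For C# diminished (C#–E–G) that is C#.

C#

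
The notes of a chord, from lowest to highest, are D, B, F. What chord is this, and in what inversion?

The distinct note names are D, B, F. Stacked in thirds they read B–D–F, which is a diminished triad on B.
The lowest note is D, the third of the chord, so this is first inversion (figured bass 6).

B diminished, first inversion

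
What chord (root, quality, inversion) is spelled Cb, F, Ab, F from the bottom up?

The pitch classes Cb, F, Ab arrange in thirds as F–Ab–Cb: an F diminished triad.
The lowest note is Cb, the fifth of the chord, so this is second inversion (figured bass 6/4).

F diminished, second inversion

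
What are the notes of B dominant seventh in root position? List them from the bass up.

Spelling B dominant seventh: B–D#–F#–A. In root position the root is bass, giving B, D#, F#, A from the bottom.

B, D#, F#, A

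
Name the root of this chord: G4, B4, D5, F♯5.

The distinct letter names are G, B, D, F#. Arranged as a stack of thirds they read G–B–D–F#, so G is the root (a G major seventh chord).

G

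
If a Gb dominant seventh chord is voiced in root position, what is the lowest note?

Gb

The root of Gb dominant seventh (Gb–Bb–Db–Fb) is Gb; that is the bass in root position.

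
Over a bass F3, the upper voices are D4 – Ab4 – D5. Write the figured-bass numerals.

6

The notes F, D, Ab stack in thirds as D–F–Ab — a D diminished triad. The bass F is the third, so this is first inversion: figured 6.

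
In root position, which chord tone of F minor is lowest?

F

F minor is F–Ab–C. Root position places the root in the bass: F.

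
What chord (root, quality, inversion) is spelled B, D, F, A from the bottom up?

B half-diminished seventh, root position

The distinct note names are B, D, F, A. Stacked in thirds they read B–D–F–A, which is a half-diminished seventh chord on B.
With the root (B) in the bass, the chord is in root position (figured bass 7).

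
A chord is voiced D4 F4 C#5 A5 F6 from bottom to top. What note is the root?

D, F, C#, A are the tones of a D minor-major seventh chord (D–F–A–C#), making D the root.

D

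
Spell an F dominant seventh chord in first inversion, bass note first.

A, C, Eb, F

Spelling F dominant seventh: F–A–C–Eb. In first inversion the third is bass, giving A, C, Eb, F from the bottom.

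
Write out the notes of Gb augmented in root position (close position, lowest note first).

Gb, Bb, D

Spelling Gb augmented: Gb–Bb–D. In root position the root is bass, giving Gb, Bb, D from the bottom.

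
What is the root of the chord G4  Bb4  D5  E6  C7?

Reordering G, Bb, D, E, C into stacked thirds gives C–E–G–Bb–D; the bottom of that stack, C, is the root.

C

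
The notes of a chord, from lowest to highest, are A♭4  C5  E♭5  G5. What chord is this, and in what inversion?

The distinct note names are Ab, C, Eb, G. Stacked in thirds they read Ab–C–Eb–G, which is a major seventh chord on Ab.
With the root (Ab) in the bass, the chord is in root position (figured bass 7).

Ab major seventh, root position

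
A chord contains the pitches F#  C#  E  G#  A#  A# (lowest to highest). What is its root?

F#

Reordering F#, C#, E, G#, A# into stacked thirds gives F#–A#–C#–E–G#; the bottom of that stack, F#, is the root.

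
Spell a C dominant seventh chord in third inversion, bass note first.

The chord tones are C–E–G–Bb. With the seventh (Bb) lowest for third inversion: Bb, C, E, G.

Bb, C, E, G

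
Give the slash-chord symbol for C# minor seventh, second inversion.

C#m7/G#

Second inversion of C# minor seventh has the fifth (G#) in the bass. As a slash chord: C#m7/G#.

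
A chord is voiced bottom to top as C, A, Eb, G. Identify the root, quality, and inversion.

The distinct note names are C, A, Eb, G. Stacked in thirds they read A–C–Eb–G, which is a half-diminished seventh chord on A.
With the third (C) in the bass, the chord is in first inversion (figured bass 6/5).

A half-diminished seventh, first inversion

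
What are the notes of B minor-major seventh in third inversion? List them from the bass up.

A#, B, D, F#

B minor-major seventh is B–D–F#–A#. Third inversion puts the seventh (A#) in the bass, with the remaining tones above: A#, B, D, F#.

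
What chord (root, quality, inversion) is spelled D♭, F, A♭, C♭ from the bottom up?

Reducing to letter names: Db, F, Ab, Cb. These stack in thirds as Db–F–Ab–Cb — a Db dominant seventh chord.
With the root (Db) in the bass, the chord is in root position (figured bass 7).

Db dominant seventh, root position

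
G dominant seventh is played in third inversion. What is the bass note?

In third inversion the seventh is lowest. For G dominant seventh (G–B–D–F) that is F.

F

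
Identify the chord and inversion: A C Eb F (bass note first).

F dominant seventh, first inversion

Reducing to letter names: A, C, Eb, F. These stack in thirds as F–A–C–Eb — an F dominant seventh chord.
With the third (A) in the bass, the chord is in first inversion (figured bass 6/5).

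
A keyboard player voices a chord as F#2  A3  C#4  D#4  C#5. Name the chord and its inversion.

D# half-diminished seventh, first inversion

Reducing to letter names: F#, A, C#, D#. These stack in thirds as D#–F#–A–C# — a D# half-diminished seventh chord.
With the third (F#) in the bass, the chord is in first inversion (figured bass 6/5).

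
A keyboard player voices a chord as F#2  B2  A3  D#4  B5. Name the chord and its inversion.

The distinct note names are F#, B, A, D#. Stacked in thirds they read B–D#–F#–A, which is a dominant seventh chord on B.
With the fifth (F#) in the bass, the chord is in second inversion (figured bass 4/3).

B dominant seventh, second inversion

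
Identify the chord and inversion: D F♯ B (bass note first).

B minor, first inversion

Reducing to letter names: D, F#, B. These stack in thirds as B–D–F# — a B minor triad.
The lowest note is D, the third of the chord, so this is first inversion (figured bass 6).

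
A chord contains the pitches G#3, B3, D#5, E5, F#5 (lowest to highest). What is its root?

G#, B, D#, E, F# are the tones of an E major ninth chord (E–G#–B–D#–F#), making E the root.

E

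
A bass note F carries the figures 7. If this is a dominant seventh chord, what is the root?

The figures 7 mean the root of the chord is in the bass. If F is the root of a dominant seventh chord, the root is F (chord tones F–A–C–Eb).

F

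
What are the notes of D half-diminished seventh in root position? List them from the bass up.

The chord tones are D–F–Ab–C. With the root (D) lowest for root position: D, F, Ab, C.

D, F, Ab, C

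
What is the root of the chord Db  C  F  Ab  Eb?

Db

Db, C, F, Ab, Eb are the tones of a Db major ninth chord (Db–F–Ab–C–Eb), making Db the root.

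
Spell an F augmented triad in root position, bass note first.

F augmented is F–A–C#. Root position puts the root (F) in the bass, with the remaining tones above: F, A, C#.

F, A, C#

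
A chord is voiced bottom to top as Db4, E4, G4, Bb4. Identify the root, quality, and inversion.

The distinct note names are Db, E, G, Bb. Stacked in thirds they read E–G–Bb–Db, which is a diminished seventh chord on E.
Db is the seventh of E diminished seventh; seventh in the bass means third inversion (figured bass 4/2).

E diminished seventh, third inversion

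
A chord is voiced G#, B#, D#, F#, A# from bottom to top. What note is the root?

Reordering G#, B#, D#, F#, A# into stacked thirds gives G#–B#–D#–F#–A#; the bottom of that stack, G#, is the root.

G#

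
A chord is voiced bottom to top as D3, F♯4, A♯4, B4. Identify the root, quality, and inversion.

The distinct note names are D, F#, A#, B. Stacked in thirds they read B–D–F#–A#, which is a minor-major seventh chord on B.
With the third (D) in the bass, the chord is in first inversion (figured bass 6/5).

B minor-major seventh, first inversion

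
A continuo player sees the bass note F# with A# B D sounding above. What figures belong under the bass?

4/3

The notes F#, A#, B, D stack in thirds as B–D–F#–A# — a B minor-major seventh chord. The bass F# is the fifth, so this is second inversion: figured 4/3.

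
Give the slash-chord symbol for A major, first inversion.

AM/C#

First inversion of A major has the third (C#) in the bass. As a slash chord: AM/C#.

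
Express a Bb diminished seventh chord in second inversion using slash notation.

Bbdim7/Fb

Second inversion of Bb diminished seventh has the fifth (Fb) in the bass. As a slash chord: Bbdim7/Fb.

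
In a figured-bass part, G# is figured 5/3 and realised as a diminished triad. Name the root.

The figures 5/3 mean the root of the chord is in the bass. If G# is the root of a diminished triad, the root is G# (chord tones G#–B–D).

G#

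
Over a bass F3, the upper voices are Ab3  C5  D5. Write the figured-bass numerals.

The notes F, Ab, C, D stack in thirds as D–F–Ab–C — a D half-diminished seventh chord. The bass F is the third, so this is first inversion: figured 6/5.

6/5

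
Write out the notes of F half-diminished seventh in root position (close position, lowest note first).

Spelling F half-diminished seventh: F–Ab–Cb–Eb. In root position the root is bass, giving F, Ab, Cb, Eb from the bottom.

F, Ab, Cb, Eb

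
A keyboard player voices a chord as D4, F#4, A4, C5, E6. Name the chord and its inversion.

D dominant ninth, root position

Reducing to letter names: D, F#, A, C, E. These stack in thirds as D–F#–A–C–E — a D dominant ninth chord.
The lowest note is D, the root of the chord, so this is root position.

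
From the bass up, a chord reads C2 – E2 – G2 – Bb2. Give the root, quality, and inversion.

Reducing to letter names: C, E, G, Bb. These stack in thirds as C–E–G–Bb — a C dominant seventh chord.
C is the root of C dominant seventh; root in the bass means root position (figured bass 7).

C dominant seventh, root position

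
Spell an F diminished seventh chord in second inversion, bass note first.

Cb, Ebb, F, Ab

Spelling F diminished seventh: F–Ab–Cb–Ebb. In second inversion the fifth is bass, giving Cb, Ebb, F, Ab from the bottom.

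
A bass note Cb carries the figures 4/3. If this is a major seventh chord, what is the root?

Fb

The figures 4/3 mean the fifth of the chord is in the bass. If Cb is the fifth of a major seventh chord, the root is Fb (chord tones Fb–Ab–Cb–Eb).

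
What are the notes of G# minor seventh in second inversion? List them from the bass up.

D#, F#, G#, B

The chord tones are G#–B–D#–F#. With the fifth (D#) lowest for second inversion: D#, F#, G#, B.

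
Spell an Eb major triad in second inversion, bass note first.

The chord tones are Eb–G–Bb. With the fifth (Bb) lowest for second inversion: Bb, Eb, G.

Bb, Eb, G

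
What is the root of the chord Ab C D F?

D

The distinct letter names are Ab, C, D, F. Arranged as a stack of thirds they read D–F–Ab–C, so D is the root (a D half-diminished seventh chord).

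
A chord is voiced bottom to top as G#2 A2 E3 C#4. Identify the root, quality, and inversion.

A major seventh, third inversion

The distinct note names are G#, A, E, C#. Stacked in thirds they read A–C#–E–G#, which is a major seventh chord on A.
The lowest note is G#, the seventh of the chord, so this is third inversion (figured bass 4/2).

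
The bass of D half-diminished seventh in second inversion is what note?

Ab

D half-diminished seventh is D–F–Ab–C. Second inversion places the fifth in the bass: Ab.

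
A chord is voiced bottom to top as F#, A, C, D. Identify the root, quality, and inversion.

D dominant seventh, first inversion

The distinct note names are F#, A, C, D. Stacked in thirds they read D–F#–A–C, which is a dominant seventh chord on D.
F# is the third of D dominant seventh; third in the bass means first inversion (figured bass 6/5).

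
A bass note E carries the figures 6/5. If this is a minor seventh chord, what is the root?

The figures 6/5 mean the third of the chord is in the bass. If E is the third of a minor seventh chord, the root is C# (chord tones C#–E–G#–B).

C#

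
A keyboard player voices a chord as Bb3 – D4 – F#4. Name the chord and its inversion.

The distinct note names are Bb, D, F#. Stacked in thirds they read Bb–D–F#, which is an augmented triad on Bb.
With the root (Bb) in the bass, the chord is in root position (figured bass 5/3).

Bb augmented, root position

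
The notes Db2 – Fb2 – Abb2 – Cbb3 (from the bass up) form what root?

Db, Fb, Abb, Cbb are the tones of a Db diminished seventh chord (Db–Fb–Abb–Cbb), making Db the root.

Db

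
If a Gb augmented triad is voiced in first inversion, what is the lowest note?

Bb

Gb augmented is Gb–Bb–D. First inversion places the third in the bass: Bb.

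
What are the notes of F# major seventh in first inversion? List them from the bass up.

The chord tones are F#–A#–C#–E#. With the third (A#) lowest for first inversion: A#, C#, E#, F#.

A#, C#, E#, F#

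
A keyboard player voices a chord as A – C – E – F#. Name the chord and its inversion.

F# half-diminished seventh, first inversion

The pitch classes A, C, E, F# arrange in thirds as F#–A–C–E: an F# half-diminished seventh chord.
The lowest note is A, the third of the chord, so this is first inversion (figured bass 6/5).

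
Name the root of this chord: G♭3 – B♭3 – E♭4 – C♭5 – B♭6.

Cb

Reordering Gb, Bb, Eb, Cb into stacked thirds gives Cb–Eb–Gb–Bb; the bottom of that stack, Cb, is the root.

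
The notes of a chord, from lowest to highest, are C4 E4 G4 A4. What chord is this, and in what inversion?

The distinct note names are C, E, G, A. Stacked in thirds they read A–C–E–G, which is a minor seventh chord on A.
With the third (C) in the bass, the chord is in first inversion (figured bass 6/5).

A minor seventh, first inversion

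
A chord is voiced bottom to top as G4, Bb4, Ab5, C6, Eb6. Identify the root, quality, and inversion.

Ab major ninth, third inversion

Reducing to letter names: G, Bb, Ab, C, Eb. These stack in thirds as Ab–C–Eb–G–Bb — an Ab major ninth chord.
With the seventh (G) in the bass, the chord is in third inversion.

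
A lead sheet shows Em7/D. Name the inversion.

third inversion

Em7/D means E minor seventh with D in the bass. D is the seventh of E minor seventh (E–G–B–D), so this is third inversion.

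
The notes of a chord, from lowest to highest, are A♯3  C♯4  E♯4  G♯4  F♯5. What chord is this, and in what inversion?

F# major ninth, first inversion

Reducing to letter names: A#, C#, E#, G#, F#. These stack in thirds as F#–A#–C#–E#–G# — an F# major ninth chord.
The lowest note is A#, the third of the chord, so this is first inversion.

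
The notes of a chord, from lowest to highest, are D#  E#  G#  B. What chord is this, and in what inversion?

E# half-diminished seventh, third inversion

Reducing to letter names: D#, E#, G#, B. These stack in thirds as E#–G#–B–D# — an E# half-diminished seventh chord.
With the seventh (D#) in the bass, the chord is in third inversion (figured bass 4/2).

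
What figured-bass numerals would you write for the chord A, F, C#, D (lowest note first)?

The notes A, F, C#, D stack in thirds as D–F–A–C# — a D minor-major seventh chord. The bass A is the fifth, so this is second inversion: figured 4/3.

4/3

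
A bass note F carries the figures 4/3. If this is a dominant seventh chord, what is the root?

Bb

The figures 4/3 mean the fifth of the chord is in the bass. If F is the fifth of a dominant seventh chord, the root is Bb (chord tones Bb–D–F–Ab).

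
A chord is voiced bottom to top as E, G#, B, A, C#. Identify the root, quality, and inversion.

A major ninth, second inversion

Reducing to letter names: E, G#, B, A, C#. These stack in thirds as A–C#–E–G#–B — an A major ninth chord.
E is the fifth of A major ninth; fifth in the bass means second inversion.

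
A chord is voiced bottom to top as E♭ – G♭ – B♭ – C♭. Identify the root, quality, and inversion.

The distinct note names are Eb, Gb, Bb, Cb. Stacked in thirds they read Cb–Eb–Gb–Bb, which is a major seventh chord on Cb.
The lowest note is Eb, the third of the chord, so this is first inversion (figured bass 6/5).

Cb major seventh, first inversion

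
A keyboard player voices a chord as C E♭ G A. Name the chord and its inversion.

A half-diminished seventh, first inversion

The distinct note names are C, Eb, G, A. Stacked in thirds they read A–C–Eb–G, which is a half-diminished seventh chord on A.
The lowest note is C, the third of the chord, so this is first inversion (figured bass 6/5).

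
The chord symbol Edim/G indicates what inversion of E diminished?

Edim/G means E diminished with G in the bass. G is the third of E diminished (E–G–Bb), so this is first inversion.

first inversion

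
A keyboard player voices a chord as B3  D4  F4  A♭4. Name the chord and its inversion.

B diminished seventh, root position

The distinct note names are B, D, F, Ab. Stacked in thirds they read B–D–F–Ab, which is a diminished seventh chord on B.
The lowest note is B, the root of the chord, so this is root position (figured bass 7).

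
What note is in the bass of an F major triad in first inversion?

A

In first inversion the third is lowest. For F major (F–A–C) that is A.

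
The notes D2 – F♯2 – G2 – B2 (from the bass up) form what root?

Reordering D, F#, G, B into stacked thirds gives G–B–D–F#; the bottom of that stack, G, is the root.

G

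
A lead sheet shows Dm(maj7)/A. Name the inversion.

Dm(maj7)/A means D minor-major seventh with A in the bass. A is the fifth of D minor-major seventh (D–F–A–C#), so this is second inversion.

second inversion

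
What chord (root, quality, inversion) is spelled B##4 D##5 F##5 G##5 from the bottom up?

G## dominant seventh, first inversion

Reducing to letter names: B##, D##, F##, G##. These stack in thirds as G##–B##–D##–F## — a G## dominant seventh chord.
B## is the third of G## dominant seventh; third in the bass means first inversion (figured bass 6/5).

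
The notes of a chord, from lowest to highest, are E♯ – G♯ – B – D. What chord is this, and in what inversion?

E# diminished seventh, root position

The pitch classes E#, G#, B, D arrange in thirds as E#–G#–B–D: an E# diminished seventh chord.
The lowest note is E#, the root of the chord, so this is root position (figured bass 7).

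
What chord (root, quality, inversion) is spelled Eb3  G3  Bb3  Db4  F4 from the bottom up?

Eb dominant ninth, root position

The pitch classes Eb, G, Bb, Db, F arrange in thirds as Eb–G–Bb–Db–F: an Eb dominant ninth chord.
With the root (Eb) in the bass, the chord is in root position.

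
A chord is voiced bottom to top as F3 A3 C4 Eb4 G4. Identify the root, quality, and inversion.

Reducing to letter names: F, A, C, Eb, G. These stack in thirds as F–A–C–Eb–G — an F dominant ninth chord.
With the root (F) in the bass, the chord is in root position.

F dominant ninth, root position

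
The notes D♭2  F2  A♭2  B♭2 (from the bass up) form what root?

Db, F, Ab, Bb are the tones of a Bb minor seventh chord (Bb–Db–F–Ab), making Bb the root.

Bb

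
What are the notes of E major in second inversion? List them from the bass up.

B, E, G#

E major is E–G#–B. Second inversion puts the fifth (B) in the bass, with the remaining tones above: B, E, G#.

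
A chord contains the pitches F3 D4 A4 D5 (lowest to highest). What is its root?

D

Reordering F, D, A into stacked thirds gives D–F–A; the bottom of that stack, D, is the root.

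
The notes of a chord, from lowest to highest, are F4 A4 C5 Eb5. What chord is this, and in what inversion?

The pitch classes F, A, C, Eb arrange in thirds as F–A–C–Eb: an F dominant seventh chord.
F is the root of F dominant seventh; root in the bass means root position (figured bass 7).

F dominant seventh, root position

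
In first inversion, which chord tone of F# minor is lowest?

F# minor is F#–A–C#. First inversion places the third in the bass: A.

A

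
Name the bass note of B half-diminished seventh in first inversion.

D

B half-diminished seventh is B–D–F–A. First inversion places the third in the bass: D.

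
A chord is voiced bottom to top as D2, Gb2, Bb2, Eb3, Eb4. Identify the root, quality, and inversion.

Reducing to letter names: D, Gb, Bb, Eb. These stack in thirds as Eb–Gb–Bb–D — an Eb minor-major seventh chord.
D is the seventh of Eb minor-major seventh; seventh in the bass means third inversion (figured bass 4/2).

Eb minor-major seventh, third inversion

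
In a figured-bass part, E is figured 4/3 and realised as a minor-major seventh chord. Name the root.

The figures 4/3 mean the fifth of the chord is in the bass. If E is the fifth of a minor-major seventh chord, the root is A (chord tones A–C–E–G#).

A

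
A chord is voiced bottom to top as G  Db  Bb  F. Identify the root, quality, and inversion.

G half-diminished seventh, root position

The distinct note names are G, Db, Bb, F. Stacked in thirds they read G–Bb–Db–F, which is a half-diminished seventh chord on G.
G is the root of G half-diminished seventh; root in the bass means root position (figured bass 7).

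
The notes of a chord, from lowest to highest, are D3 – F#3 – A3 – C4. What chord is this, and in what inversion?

Reducing to letter names: D, F#, A, C. These stack in thirds as D–F#–A–C — a D dominant seventh chord.
D is the root of D dominant seventh; root in the bass means root position (figured bass 7).

D dominant seventh, root position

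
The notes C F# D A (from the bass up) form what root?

The distinct letter names are C, F#, D, A. Arranged as a stack of thirds they read D–F#–A–C, so D is the root (a D dominant seventh chord).

D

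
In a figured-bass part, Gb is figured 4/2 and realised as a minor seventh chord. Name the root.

Ab

The figures 4/2 mean the seventh of the chord is in the bass. If Gb is the seventh of a minor seventh chord, the root is Ab (chord tones Ab–Cb–Eb–Gb).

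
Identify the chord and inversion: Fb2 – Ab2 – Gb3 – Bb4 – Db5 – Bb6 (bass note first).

Reducing to letter names: Fb, Ab, Gb, Bb, Db. These stack in thirds as Gb–Bb–Db–Fb–Ab — a Gb dominant ninth chord.
The lowest note is Fb, the seventh of the chord, so this is third inversion.

Gb dominant ninth, third inversion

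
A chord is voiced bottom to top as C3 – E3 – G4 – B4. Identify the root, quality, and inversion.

Reducing to letter names: C, E, G, B. These stack in thirds as C–E–G–B — a C major seventh chord.
C is the root of C major seventh; root in the bass means root position (figured bass 7).

C major seventh, root position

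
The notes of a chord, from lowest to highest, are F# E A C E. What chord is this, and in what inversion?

F# half-diminished seventh, root position

The distinct note names are F#, E, A, C. Stacked in thirds they read F#–A–C–E, which is a half-diminished seventh chord on F#.
F# is the root of F# half-diminished seventh; root in the bass means root position (figured bass 7).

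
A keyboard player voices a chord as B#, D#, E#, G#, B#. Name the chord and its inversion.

E# minor seventh, second inversion

Reducing to letter names: B#, D#, E#, G#. These stack in thirds as E#–G#–B#–D# — an E# minor seventh chord.
With the fifth (B#) in the bass, the chord is in second inversion (figured bass 4/3).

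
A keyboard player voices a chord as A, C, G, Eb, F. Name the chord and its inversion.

Reducing to letter names: A, C, G, Eb, F. These stack in thirds as F–A–C–Eb–G — an F dominant ninth chord.
A is the third of F dominant ninth; third in the bass means first inversion.

F dominant ninth, first inversion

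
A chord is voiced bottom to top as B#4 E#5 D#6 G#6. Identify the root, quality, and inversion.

E# minor seventh, second inversion

The distinct note names are B#, E#, D#, G#. Stacked in thirds they read E#–G#–B#–D#, which is a minor seventh chord on E#.
With the fifth (B#) in the bass, the chord is in second inversion (figured bass 4/3).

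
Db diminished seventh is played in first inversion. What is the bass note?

In first inversion the third is lowest. For Db diminished seventh (Db–Fb–Abb–Cbb) that is Fb.

Fb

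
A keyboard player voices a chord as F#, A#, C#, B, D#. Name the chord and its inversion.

B major ninth, second inversion

The pitch classes F#, A#, C#, B, D# arrange in thirds as B–D#–F#–A#–C#: a B major ninth chord.
With the fifth (F#) in the bass, the chord is in second inversion.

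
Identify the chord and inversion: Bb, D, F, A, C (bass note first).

Bb major ninth, root position

Reducing to letter names: Bb, D, F, A, C. These stack in thirds as Bb–D–F–A–C — a Bb major ninth chord.
The lowest note is Bb, the root of the chord, so this is root position.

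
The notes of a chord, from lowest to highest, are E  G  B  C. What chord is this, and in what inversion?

C major seventh, first inversion

The pitch classes E, G, B, C arrange in thirds as C–E–G–B: a C major seventh chord.
With the third (E) in the bass, the chord is in first inversion (figured bass 6/5).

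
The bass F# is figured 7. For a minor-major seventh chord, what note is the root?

F#

The figures 7 mean the root of the chord is in the bass. If F# is the root of a minor-major seventh chord, the root is F# (chord tones F#–A–C#–E#).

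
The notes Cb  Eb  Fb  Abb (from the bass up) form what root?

Cb, Eb, Fb, Abb are the tones of an Fb minor-major seventh chord (Fb–Abb–Cb–Eb), making Fb the root.

Fb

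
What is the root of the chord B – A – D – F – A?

B

Reordering B, A, D, F into stacked thirds gives B–D–F–A; the bottom of that stack, B, is the root.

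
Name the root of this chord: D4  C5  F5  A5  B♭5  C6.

Bb

Reordering D, C, F, A, Bb into stacked thirds gives Bb–D–F–A–C; the bottom of that stack, Bb, is the root.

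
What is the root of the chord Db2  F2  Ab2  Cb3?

Db

Db, F, Ab, Cb are the tones of a Db dominant seventh chord (Db–F–Ab–Cb), making Db the root.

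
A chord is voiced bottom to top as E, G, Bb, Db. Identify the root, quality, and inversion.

The pitch classes E, G, Bb, Db arrange in thirds as E–G–Bb–Db: an E diminished seventh chord.
With the root (E) in the bass, the chord is in root position (figured bass 7).

E diminished seventh, root position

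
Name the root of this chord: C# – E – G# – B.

C#

The distinct letter names are C#, E, G#, B. Arranged as a stack of thirds they read C#–E–G#–B, so C# is the root (a C# minor seventh chord).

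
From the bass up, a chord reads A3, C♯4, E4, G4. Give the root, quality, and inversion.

A dominant seventh, root position

The distinct note names are A, C#, E, G. Stacked in thirds they read A–C#–E–G, which is a dominant seventh chord on A.
The lowest note is A, the root of the chord, so this is root position (figured bass 7).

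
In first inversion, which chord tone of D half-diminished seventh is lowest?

F

In first inversion the third is lowest. For D half-diminished seventh (D–F–Ab–C) that is F.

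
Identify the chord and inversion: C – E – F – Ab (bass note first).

The pitch classes C, E, F, Ab arrange in thirds as F–Ab–C–E: an F minor-major seventh chord.
C is the fifth of F minor-major seventh; fifth in the bass means second inversion (figured bass 4/3).

F minor-major seventh, second inversion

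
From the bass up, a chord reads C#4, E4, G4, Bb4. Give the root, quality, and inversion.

C# diminished seventh, root position

The pitch classes C#, E, G, Bb arrange in thirds as C#–E–G–Bb: a C# diminished seventh chord.
C# is the root of C# diminished seventh; root in the bass means root position (figured bass 7).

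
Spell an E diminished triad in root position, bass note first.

E, G, Bb

E diminished is E–G–Bb. Root position puts the root (E) in the bass, with the remaining tones above: E, G, Bb.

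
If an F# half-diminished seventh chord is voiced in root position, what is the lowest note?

F#

F# half-diminished seventh is F#–A–C–E. Root position places the root in the bass: F#.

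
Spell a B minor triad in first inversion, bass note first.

Spelling B minor: B–D–F#. In first inversion the third is bass, giving D, F#, B from the bottom.

D, F#, B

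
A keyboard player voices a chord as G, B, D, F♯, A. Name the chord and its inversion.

The pitch classes G, B, D, F#, A arrange in thirds as G–B–D–F#–A: a G major ninth chord.
G is the root of G major ninth; root in the bass means root position.

G major ninth, root position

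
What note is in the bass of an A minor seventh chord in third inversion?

G

A minor seventh is A–C–E–G. Third inversion places the seventh in the bass: G.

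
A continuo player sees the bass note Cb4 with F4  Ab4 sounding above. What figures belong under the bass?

The notes Cb, F, Ab stack in thirds as F–Ab–Cb — an F diminished triad. The bass Cb is the fifth, so this is second inversion: figured 6/4.

6/4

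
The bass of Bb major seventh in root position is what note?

Bb

The root of Bb major seventh (Bb–D–F–A) is Bb; that is the bass in root position.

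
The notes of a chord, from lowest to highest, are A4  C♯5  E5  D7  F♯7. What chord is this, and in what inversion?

D major ninth, second inversion

The distinct note names are A, C#, E, D, F#. Stacked in thirds they read D–F#–A–C#–E, which is a major ninth chord on D.
The lowest note is A, the fifth of the chord, so this is second inversion.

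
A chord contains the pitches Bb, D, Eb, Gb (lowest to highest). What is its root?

The distinct letter names are Bb, D, Eb, Gb. Arranged as a stack of thirds they read Eb–Gb–Bb–D, so Eb is the root (an Eb minor-major seventh chord).

Eb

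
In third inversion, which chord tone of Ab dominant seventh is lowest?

Gb

The seventh of Ab dominant seventh (Ab–C–Eb–Gb) is Gb; that is the bass in third inversion.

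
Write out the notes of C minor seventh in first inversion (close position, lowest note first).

Eb, G, Bb, C

Spelling C minor seventh: C–Eb–G–Bb. In first inversion the third is bass, giving Eb, G, Bb, C from the bottom.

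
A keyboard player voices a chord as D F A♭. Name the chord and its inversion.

D diminished, root position

The distinct note names are D, F, Ab. Stacked in thirds they read D–F–Ab, which is a diminished triad on D.
The lowest note is D, the root of the chord, so this is root position (figured bass 5/3).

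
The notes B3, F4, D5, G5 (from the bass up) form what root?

G

Reordering B, F, D, G into stacked thirds gives G–B–D–F; the bottom of that stack, G, is the root.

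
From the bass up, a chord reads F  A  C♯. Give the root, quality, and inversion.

The pitch classes F, A, C# arrange in thirds as F–A–C#: an F augmented triad.
With the root (F) in the bass, the chord is in root position (figured bass 5/3).

F augmented, root position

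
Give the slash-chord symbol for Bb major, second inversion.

Second inversion of Bb major has the fifth (F) in the bass. As a slash chord: BbM/F.

BbM/F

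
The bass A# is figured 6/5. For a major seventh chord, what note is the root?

The figures 6/5 mean the third of the chord is in the bass. If A# is the third of a major seventh chord, the root is F# (chord tones F#–A#–C#–E#).

F#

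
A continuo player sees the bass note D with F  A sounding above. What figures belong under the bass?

5/3

The notes D, F, A stack in thirds as D–F–A — a D minor triad. The bass D is the root, so this is root position: figured 5/3.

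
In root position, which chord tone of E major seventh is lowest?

The root of E major seventh (E–G#–B–D#) is E; that is the bass in root position.

E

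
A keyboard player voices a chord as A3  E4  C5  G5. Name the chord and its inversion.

A minor seventh, root position

Reducing to letter names: A, E, C, G. These stack in thirds as A–C–E–G — an A minor seventh chord.
A is the root of A minor seventh; root in the bass means root position (figured bass 7).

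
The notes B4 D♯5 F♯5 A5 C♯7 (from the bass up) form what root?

Reordering B, D#, F#, A, C# into stacked thirds gives B–D#–F#–A–C#; the bottom of that stack, B, is the root.

B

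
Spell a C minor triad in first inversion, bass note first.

C minor is C–Eb–G. First inversion puts the third (Eb) in the bass, with the remaining tones above: Eb, G, C.

Eb, G, C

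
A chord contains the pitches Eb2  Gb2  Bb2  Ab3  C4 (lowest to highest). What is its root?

Ab

The distinct letter names are Eb, Gb, Bb, Ab, C. Arranged as a stack of thirds they read Ab–C–Eb–Gb–Bb, so Ab is the root (an Ab dominant ninth chord).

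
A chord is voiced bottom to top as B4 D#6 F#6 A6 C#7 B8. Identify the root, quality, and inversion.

B dominant ninth, root position

The pitch classes B, D#, F#, A, C# arrange in thirds as B–D#–F#–A–C#: a B dominant ninth chord.
With the root (B) in the bass, the chord is in root position.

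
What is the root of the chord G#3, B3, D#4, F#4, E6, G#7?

The distinct letter names are G#, B, D#, F#, E. Arranged as a stack of thirds they read E–G#–B–D#–F#, so E is the root (an E major ninth chord).

E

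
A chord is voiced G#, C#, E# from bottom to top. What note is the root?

G#, C#, E# are the tones of a C# major triad (C#–E#–G#), making C# the root.

C#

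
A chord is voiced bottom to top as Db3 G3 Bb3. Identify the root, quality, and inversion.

The pitch classes Db, G, Bb arrange in thirds as G–Bb–Db: a G diminished triad.
The lowest note is Db, the fifth of the chord, so this is second inversion (figured bass 6/4).

G diminished, second inversion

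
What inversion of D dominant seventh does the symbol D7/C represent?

D7/C means D dominant seventh with C in the bass. C is the seventh of D dominant seventh (D–F#–A–C), so this is third inversion.

third inversion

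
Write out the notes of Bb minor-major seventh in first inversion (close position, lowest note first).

Db, F, A, Bb

The chord tones are Bb–Db–F–A. With the third (Db) lowest for first inversion: Db, F, A, Bb.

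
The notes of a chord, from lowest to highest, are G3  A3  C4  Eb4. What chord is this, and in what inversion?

A half-diminished seventh, third inversion

The distinct note names are G, A, C, Eb. Stacked in thirds they read A–C–Eb–G, which is a half-diminished seventh chord on A.
G is the seventh of A half-diminished seventh; seventh in the bass means third inversion (figured bass 4/2).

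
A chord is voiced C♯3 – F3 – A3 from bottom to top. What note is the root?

F

Reordering C#, F, A into stacked thirds gives F–A–C#; the bottom of that stack, F, is the root.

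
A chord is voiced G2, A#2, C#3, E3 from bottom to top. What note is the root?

The distinct letter names are G, A#, C#, E. Arranged as a stack of thirds they read A#–C#–E–G, so A# is the root (an A# diminished seventh chord).

A#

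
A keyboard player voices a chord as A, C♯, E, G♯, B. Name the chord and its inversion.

The distinct note names are A, C#, E, G#, B. Stacked in thirds they read A–C#–E–G#–B, which is a major ninth chord on A.
A is the root of A major ninth; root in the bass means root position.

A major ninth, root position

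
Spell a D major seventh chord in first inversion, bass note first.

F#, A, C#, D

The chord tones are D–F#–A–C#. With the third (F#) lowest for first inversion: F#, A, C#, D.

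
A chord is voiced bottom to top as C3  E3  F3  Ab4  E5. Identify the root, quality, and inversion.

Reducing to letter names: C, E, F, Ab. These stack in thirds as F–Ab–C–E — an F minor-major seventh chord.
C is the fifth of F minor-major seventh; fifth in the bass means second inversion (figured bass 4/3).

F minor-major seventh, second inversion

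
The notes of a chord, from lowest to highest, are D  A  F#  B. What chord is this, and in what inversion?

The pitch classes D, A, F#, B arrange in thirds as B–D–F#–A: a B minor seventh chord.
D is the third of B minor seventh; third in the bass means first inversion (figured bass 6/5).

B minor seventh, first inversion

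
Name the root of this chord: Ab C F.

F

Reordering Ab, C, F into stacked thirds gives F–Ab–C; the bottom of that stack, F, is the root.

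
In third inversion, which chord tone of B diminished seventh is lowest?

Ab

In third inversion the seventh is lowest. For B diminished seventh (B–D–F–Ab) that is Ab.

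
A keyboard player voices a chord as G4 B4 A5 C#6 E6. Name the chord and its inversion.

Reducing to letter names: G, B, A, C#, E. These stack in thirds as A–C#–E–G–B — an A dominant ninth chord.
With the seventh (G) in the bass, the chord is in third inversion.

A dominant ninth, third inversion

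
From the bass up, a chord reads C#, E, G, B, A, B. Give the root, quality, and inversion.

Reducing to letter names: C#, E, G, B, A. These stack in thirds as A–C#–E–G–B — an A dominant ninth chord.
With the third (C#) in the bass, the chord is in first inversion.

A dominant ninth, first inversion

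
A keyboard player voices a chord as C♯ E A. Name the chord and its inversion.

The pitch classes C#, E, A arrange in thirds as A–C#–E: an A major triad.
With the third (C#) in the bass, the chord is in first inversion (figured bass 6).

A major, first inversion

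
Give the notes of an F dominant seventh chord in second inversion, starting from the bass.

C, Eb, F, A

F dominant seventh is F–A–C–Eb. Second inversion puts the fifth (C) in the bass, with the remaining tones above: C, Eb, F, A.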